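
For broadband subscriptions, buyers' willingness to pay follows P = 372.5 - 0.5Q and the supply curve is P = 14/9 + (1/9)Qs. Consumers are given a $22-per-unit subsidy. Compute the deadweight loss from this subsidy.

Deadweight loss = $396

Pre-subsidy: 372.5 - 0.5Q = 14/9 + (1/9)Q gives Q* = 607 and P* = 69.
With the rebate, buyers effectively pay Pb = Ps − 22, where Ps is the price sellers receive.
On the curves, Pb = 372.5 - 0.5Q and Ps = 14/9 + (1/9)Q; the wedge Ps − Pb = 22 gives 14/9 + (1/9)Q − (372.5 - 0.5Q) = 22, so Q' = 643.
Then Pb = 372.5 − 0.5·643 = 51 and Ps = 14/9 + (1/9)·643 = 73.
The subsidy expands output by 643 − 607 = 36 past the efficient level; on those units the gap between marginal cost and willingness to pay runs from 0 up to 22.
DWL = ½ × 22 × 36 = 396.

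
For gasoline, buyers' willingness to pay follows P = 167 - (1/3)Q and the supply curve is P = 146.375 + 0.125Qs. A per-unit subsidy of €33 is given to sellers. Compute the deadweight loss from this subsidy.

Pre-subsidy: 167 - (1/3)Q = 146.375 + 0.125Q gives Q* = 45 and P* = 152.
With the subsidy, sellers receive Ps = Pb + 33 for each unit, where Pb is the price buyers pay.
On the curves, Pb = 167 - (1/3)Q and Ps = 146.375 + 0.125Q; the wedge Ps − Pb = 33 gives 146.375 + 0.125Q − (167 - (1/3)Q) = 33, so Q' = 117.
Then Pb = 167 − (1/3)·117 = 128 and Ps = 146.375 + 0.125·117 = 161.
The subsidy expands output by 117 − 45 = 72 past the efficient level; on those units the gap between marginal cost and willingness to pay runs from 0 up to 33.
DWL = ½ × 33 × 72 = 1188.

Deadweight loss = €1188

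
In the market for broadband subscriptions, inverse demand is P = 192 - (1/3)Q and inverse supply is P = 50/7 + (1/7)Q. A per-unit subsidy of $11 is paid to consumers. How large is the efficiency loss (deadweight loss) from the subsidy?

Deadweight loss = $127.05

Pre-subsidy: 192 - (1/3)Q = 50/7 + (1/7)Q gives Q* = 388.2 and P* = 62.6.
With the rebate, buyers effectively pay Pb = Ps − 11, where Ps is the price sellers receive.
On the curves, Pb = 192 - (1/3)Q and Ps = 50/7 + (1/7)Q; the wedge Ps − Pb = 11 gives 50/7 + (1/7)Q − (192 - (1/3)Q) = 11, so Q' = 411.3.
Then Pb = 192 − (1/3)·411.3 = 54.9 and Ps = 50/7 + (1/7)·411.3 = 65.9.
The subsidy expands output by 411.3 − 388.2 = 23.1 past the efficient level; on those units the gap between marginal cost and willingness to pay runs from 0 up to 11.
DWL = ½ × 11 × 23.1 = 127.05.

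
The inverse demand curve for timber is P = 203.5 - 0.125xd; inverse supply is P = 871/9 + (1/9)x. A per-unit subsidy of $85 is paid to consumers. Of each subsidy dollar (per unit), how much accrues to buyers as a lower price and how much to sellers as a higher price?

Pre-subsidy: 203.5 - 0.125x = 871/9 + (1/9)x gives x* = 452 and P* = 147.
With the rebate, buyers effectively pay Pb = Ps − 85, where Ps is the price sellers receive.
On the curves, Pb = 203.5 - 0.125x and Ps = 871/9 + (1/9)x; the wedge Ps − Pb = 85 gives 871/9 + (1/9)x − (203.5 - 0.125x) = 85, so x' = 812.
Then Pb = 203.5 − 0.125·812 = 102 and Ps = 871/9 + (1/9)·812 = 187.
Buyers' price falls by P* − Pb = 147 − 102 = 45; sellers' price rises by Ps − P* = 187 − 147 = 40.

Buyers gain $45 per unit; sellers gain $40 per unit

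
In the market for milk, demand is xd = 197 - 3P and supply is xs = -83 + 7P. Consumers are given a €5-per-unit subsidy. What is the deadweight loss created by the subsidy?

Deadweight loss = €26.25

Pre-subsidy: 197 - 3P = -83 + 7P gives P* = 28, x* = 113.
With the rebate, buyers effectively pay Pb = Ps − 5, where Ps is the price sellers receive.
Demand in terms of Ps becomes xd = 197 − 3(Ps − 5) = 212 - 3Ps. Setting this equal to supply: 212 - 3Ps = -83 + 7Ps, so Ps = 29.5.
Buyers pay Pb = 29.5 − 5 = 24.5; x' = -83 + 7·29.5 = 123.5.
The subsidy expands output by 123.5 − 113 = 10.5 past the efficient level; on those units the gap between marginal cost and willingness to pay runs from 0 up to 5.
DWL = ½ × 5 × 10.5 = 26.25.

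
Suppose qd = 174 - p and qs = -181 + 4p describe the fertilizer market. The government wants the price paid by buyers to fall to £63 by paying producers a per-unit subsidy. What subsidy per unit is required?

At a buyer price of 63, quantity demanded is 174 − 1·63 = 111.
Sellers supply 111 only when they receive ps with -181 + 4·ps = 111, i.e. ps = 73.
s = ps − pb = 73 − 63 = 10.

Required subsidy s = £10 per unit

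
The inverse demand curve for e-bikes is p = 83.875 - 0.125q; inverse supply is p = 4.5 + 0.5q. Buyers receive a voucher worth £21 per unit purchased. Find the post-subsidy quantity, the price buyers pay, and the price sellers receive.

q' = 160.6; buyers pay £63.8; sellers receive £84.8

Pre-subsidy: 83.875 - 0.125q = 4.5 + 0.5q gives q* = 127 and p* = 68.
With the rebate, buyers effectively pay pb = ps − 21, where ps is the price sellers receive.
On the curves, pb = 83.875 - 0.125q and ps = 4.5 + 0.5q; the wedge ps − pb = 21 gives 4.5 + 0.5q − (83.875 - 0.125q) = 21, so q' = 160.6.
Then pb = 83.875 − 0.125·160.6 = 63.8 and ps = 4.5 + 0.5·160.6 = 84.8.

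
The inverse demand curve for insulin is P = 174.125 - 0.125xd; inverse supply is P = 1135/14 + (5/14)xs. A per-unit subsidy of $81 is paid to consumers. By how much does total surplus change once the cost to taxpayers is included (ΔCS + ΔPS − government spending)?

Net change in total surplus = -$6804

Pre-subsidy: 174.125 - 0.125x = 1135/14 + (5/14)x gives x* = 193 and P* = 150.
With the rebate, buyers effectively pay Pb = Ps − 81, where Ps is the price sellers receive.
On the curves, Pb = 174.125 - 0.125x and Ps = 1135/14 + (5/14)x; the wedge Ps − Pb = 81 gives 1135/14 + (5/14)x − (174.125 - 0.125x) = 81, so x' = 361.
Then Pb = 174.125 − 0.125·361 = 129 and Ps = 1135/14 + (5/14)·361 = 210.
ΔCS = ½(193 + 361)(150 − 129) = 5817; ΔPS = ½(193 + 361)(210 − 150) = 16620.
Government spending = 81 × 361 = 29241.
Net change = 5817 + 16620 − 29241 = -6804. The loss equals the DWL triangle ½·81·168.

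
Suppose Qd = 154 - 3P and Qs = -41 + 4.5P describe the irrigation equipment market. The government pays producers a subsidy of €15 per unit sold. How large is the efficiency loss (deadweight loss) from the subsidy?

Deadweight loss = €202.5

Pre-subsidy: 154 - 3P = -41 + 4.5P gives P* = 26, Q* = 76.
With the subsidy, sellers receive Ps = Pb + 15 for each unit, where Pb is the price buyers pay.
Supply in terms of Pb becomes Qs = -41 + 4.5(Pb + 15) = 26.5 + 4.5Pb. Setting this equal to demand: 154 - 3Pb = 26.5 + 4.5Pb, so Pb = 17.
Sellers receive Ps = 17 + 15 = 32; Q' = 154 − 3·17 = 103.
The subsidy expands output by 103 − 76 = 27 past the efficient level; on those units the gap between marginal cost and willingness to pay runs from 0 up to 15.
DWL = ½ × 15 × 27 = 202.5.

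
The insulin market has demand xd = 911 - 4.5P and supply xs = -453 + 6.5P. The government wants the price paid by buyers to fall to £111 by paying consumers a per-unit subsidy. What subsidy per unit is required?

Required subsidy s = £22 per unit

At a buyer price of 111, quantity demanded is 911 − 4.5·111 = 411.5.
Sellers supply 411.5 only when they receive Ps with -453 + 6.5·Ps = 411.5, i.e. Ps = 133.
s = Ps − Pb = 133 − 111 = 22.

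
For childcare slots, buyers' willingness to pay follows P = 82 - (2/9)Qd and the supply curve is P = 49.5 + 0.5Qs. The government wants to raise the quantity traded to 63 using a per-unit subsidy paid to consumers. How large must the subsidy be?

Required subsidy s = 13 per unit

At Q = 63, from the demand curve buyers pay Pb = 82 − (2/9)·63 = 68; from the supply curve sellers need Ps = 49.5 + 0.5·63 = 81.
The subsidy must fill the gap: s = Ps − Pb = 81 − 68 = 13.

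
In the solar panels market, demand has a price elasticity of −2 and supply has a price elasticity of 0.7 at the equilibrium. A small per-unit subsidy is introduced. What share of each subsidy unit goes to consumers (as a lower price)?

Consumer share = 7/27

For a small subsidy around the equilibrium, the benefit split depends on the relative slopes, which at a point are proportional to the elasticities.
Buyer share = εs/(εs + |εd|) = 0.7/(0.7 + 2) = 7/27; seller share = |εd|/(εs + |εd|) = 20/27.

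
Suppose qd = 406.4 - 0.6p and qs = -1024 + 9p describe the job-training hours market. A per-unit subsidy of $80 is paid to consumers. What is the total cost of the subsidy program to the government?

Pre-subsidy: 406.4 - 0.6p = -1024 + 9p gives p* = 149, q* = 317.
With the rebate, buyers effectively pay pb = ps − 80, where ps is the price sellers receive.
Demand in terms of ps becomes qd = 406.4 − 0.6(ps − 80) = 454.4 - 0.6ps. Setting this equal to supply: 454.4 - 0.6ps = -1024 + 9ps, so ps = 154.
Buyers pay pb = 154 − 80 = 74; q' = -1024 + 9·154 = 362.
Government outlay = subsidy × quantity = 80 × 362 = 28960.

Government cost = $28960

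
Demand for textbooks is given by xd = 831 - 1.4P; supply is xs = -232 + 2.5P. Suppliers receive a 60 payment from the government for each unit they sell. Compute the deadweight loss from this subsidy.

Pre-subsidy: 831 - 1.4P = -232 + 2.5P gives P* = 10630/39, x* = 17527/39.
With the subsidy, sellers receive Ps = Pb + 60 for each unit, where Pb is the price buyers pay.
Supply in terms of Pb becomes xs = -232 + 2.5(Pb + 60) = -82 + 2.5Pb. Setting this equal to demand: 831 - 1.4Pb = -82 + 2.5Pb, so Pb = 9130/39.
Sellers receive Ps = 9130/39 + 60 = 11470/39; x' = 831 − 1.4·(9130/39) = 19627/39.
The subsidy expands output by 19627/39 − 17527/39 = 700/13 past the efficient level; on those units the gap between marginal cost and willingness to pay runs from 0 up to 60.
DWL = ½ × 60 × 700/13 = 21000/13.

Deadweight loss = 21000/13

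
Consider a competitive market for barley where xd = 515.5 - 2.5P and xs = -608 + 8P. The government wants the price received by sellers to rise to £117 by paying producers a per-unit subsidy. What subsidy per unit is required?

Required subsidy s = £42 per unit

At a seller price of 117, quantity supplied is -608 + 8·117 = 328.
Buyers absorb 328 only when they pay Pb with 515.5 − 2.5·Pb = 328, i.e. Pb = 75.
s = Ps − Pb = 117 − 75 = 42.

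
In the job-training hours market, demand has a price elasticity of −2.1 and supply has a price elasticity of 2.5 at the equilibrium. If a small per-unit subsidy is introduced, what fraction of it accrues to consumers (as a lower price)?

Consumer share = 25/46

For a small subsidy around the equilibrium, the benefit split depends on the relative slopes, which at a point are proportional to the elasticities.
Buyer share = εs/(εs + |εd|) = 2.5/(2.5 + 2.1) = 25/46; seller share = |εd|/(εs + |εd|) = 21/46.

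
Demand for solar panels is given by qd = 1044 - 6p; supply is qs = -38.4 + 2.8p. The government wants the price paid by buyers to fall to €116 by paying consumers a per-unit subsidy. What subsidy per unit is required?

Required subsidy s = €22 per unit

At a buyer price of 116, quantity demanded is 1044 − 6·116 = 348.
Sellers supply 348 only when they receive ps with -38.4 + 2.8·ps = 348, i.e. ps = 138.
s = ps − pb = 138 − 116 = 22.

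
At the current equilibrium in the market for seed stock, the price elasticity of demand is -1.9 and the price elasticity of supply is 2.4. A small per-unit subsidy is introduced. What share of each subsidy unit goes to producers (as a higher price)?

For a small subsidy around the equilibrium, the benefit split depends on the relative slopes, which at a point are proportional to the elasticities.
Buyer share = εs/(εs + |εd|) = 2.4/(2.4 + 1.9) = 24/43; seller share = |εd|/(εs + |εd|) = 19/43.
So producers capture 19/43 of the subsidy.

Producer share = 19/43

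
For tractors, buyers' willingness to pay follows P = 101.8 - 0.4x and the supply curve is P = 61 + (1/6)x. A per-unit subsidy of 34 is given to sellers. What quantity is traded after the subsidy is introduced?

Pre-subsidy: 101.8 - 0.4x = 61 + (1/6)x gives x* = 72 and P* = 73.
With the subsidy, sellers receive Ps = Pb + 34 for each unit, where Pb is the price buyers pay.
On the curves, Pb = 101.8 - 0.4x and Ps = 61 + (1/6)x; the wedge Ps − Pb = 34 gives 61 + (1/6)x − (101.8 - 0.4x) = 34, so x' = 132.
Then Pb = 101.8 − 0.4·132 = 49 and Ps = 61 + (1/6)·132 = 83.

x' = 132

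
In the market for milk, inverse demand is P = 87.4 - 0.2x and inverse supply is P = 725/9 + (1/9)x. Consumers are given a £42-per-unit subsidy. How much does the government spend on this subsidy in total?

Pre-subsidy: 87.4 - 0.2x = 725/9 + (1/9)x gives x* = 22 and P* = 83.
With the rebate, buyers effectively pay Pb = Ps − 42, where Ps is the price sellers receive.
On the curves, Pb = 87.4 - 0.2x and Ps = 725/9 + (1/9)x; the wedge Ps − Pb = 42 gives 725/9 + (1/9)x − (87.4 - 0.2x) = 42, so x' = 157.
Then Pb = 87.4 − 0.2·157 = 56 and Ps = 725/9 + (1/9)·157 = 98.
Government outlay = subsidy × quantity = 42 × 157 = 6594.

Government cost = £6594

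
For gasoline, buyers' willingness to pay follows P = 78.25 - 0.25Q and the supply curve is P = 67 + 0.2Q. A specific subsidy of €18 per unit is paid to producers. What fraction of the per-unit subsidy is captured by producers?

Producer share = 4/9

Pre-subsidy: 78.25 - 0.25Q = 67 + 0.2Q gives Q* = 25 and P* = 72.
With the subsidy, sellers receive Ps = Pb + 18 for each unit, where Pb is the price buyers pay.
On the curves, Pb = 78.25 - 0.25Q and Ps = 67 + 0.2Q; the wedge Ps − Pb = 18 gives 67 + 0.2Q − (78.25 - 0.25Q) = 18, so Q' = 65.
Then Pb = 78.25 − 0.25·65 = 62 and Ps = 67 + 0.2·65 = 80.
Buyers' price falls by P* − Pb = 72 − 62 = 10; sellers' price rises by Ps − P* = 80 − 72 = 8.
So producers capture 8/18 = 4/9 of each unit of subsidy.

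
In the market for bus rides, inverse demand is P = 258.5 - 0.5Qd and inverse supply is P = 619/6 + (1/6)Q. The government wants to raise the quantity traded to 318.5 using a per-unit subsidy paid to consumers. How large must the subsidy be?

Required subsidy s = 57 per unit

At Q = 318.5, from the demand curve buyers pay Pb = 258.5 − 0.5·318.5 = 99.25; from the supply curve sellers need Ps = 619/6 + (1/6)·318.5 = 156.25.
The subsidy must fill the gap: s = Ps − Pb = 156.25 − 99.25 = 57.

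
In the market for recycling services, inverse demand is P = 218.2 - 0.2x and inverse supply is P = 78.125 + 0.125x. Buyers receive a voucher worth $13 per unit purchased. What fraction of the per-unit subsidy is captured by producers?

Pre-subsidy: 218.2 - 0.2x = 78.125 + 0.125x gives x* = 431 and P* = 132.
With the rebate, buyers effectively pay Pb = Ps − 13, where Ps is the price sellers receive.
On the curves, Pb = 218.2 - 0.2x and Ps = 78.125 + 0.125x; the wedge Ps − Pb = 13 gives 78.125 + 0.125x − (218.2 - 0.2x) = 13, so x' = 471.
Then Pb = 218.2 − 0.2·471 = 124 and Ps = 78.125 + 0.125·471 = 137.
Buyers' price falls by P* − Pb = 132 − 124 = 8; sellers' price rises by Ps − P* = 137 − 132 = 5.
So producers capture 5/13 = 5/13 of each unit of subsidy.

Producer share = 5/13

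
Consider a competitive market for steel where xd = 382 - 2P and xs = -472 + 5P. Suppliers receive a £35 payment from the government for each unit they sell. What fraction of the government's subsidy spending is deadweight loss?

Pre-subsidy: 382 - 2P = -472 + 5P gives P* = 122, x* = 138.
With the subsidy, sellers receive Ps = Pb + 35 for each unit, where Pb is the price buyers pay.
Supply in terms of Pb becomes xs = -472 + 5(Pb + 35) = -297 + 5Pb. Setting this equal to demand: 382 - 2Pb = -297 + 5Pb, so Pb = 97.
Sellers receive Ps = 97 + 35 = 132; x' = 382 − 2·97 = 188.
ΔCS = ½(138 + 188)(122 − 97) = 4075; ΔPS = ½(138 + 188)(132 − 122) = 1630.
Government spending = 35 × 188 = 6580.
DWL = ½ × 35 × (188 − 138) = 875; fraction = 875 / 6580 = 25/188.

DWL / government spending = 25/188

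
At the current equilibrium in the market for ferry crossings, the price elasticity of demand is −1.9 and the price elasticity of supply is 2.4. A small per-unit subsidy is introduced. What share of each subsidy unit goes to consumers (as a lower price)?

For a small subsidy around the equilibrium, the benefit split depends on the relative slopes, which at a point are proportional to the elasticities.
Buyer share = εs/(εs + |εd|) = 2.4/(2.4 + 1.9) = 24/43; seller share = |εd|/(εs + |εd|) = 19/43.

Consumer share = 24/43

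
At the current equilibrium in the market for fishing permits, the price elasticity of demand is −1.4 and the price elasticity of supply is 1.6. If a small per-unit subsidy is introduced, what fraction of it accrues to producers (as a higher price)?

For a small subsidy around the equilibrium, the benefit split depends on the relative slopes, which at a point are proportional to the elasticities.
Buyer share = εs/(εs + |εd|) = 1.6/(1.6 + 1.4) = 8/15; seller share = |εd|/(εs + |εd|) = 7/15.
So producers capture 7/15 of the subsidy.

Producer share = 7/15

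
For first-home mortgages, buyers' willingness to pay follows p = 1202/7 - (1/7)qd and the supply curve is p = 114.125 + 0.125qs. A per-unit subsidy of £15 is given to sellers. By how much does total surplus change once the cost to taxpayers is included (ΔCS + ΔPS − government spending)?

Net change in total surplus = -£420

Pre-subsidy: 1202/7 - (1/7)q = 114.125 + 0.125q gives q* = 215 and p* = 141.
With the subsidy, sellers receive ps = pb + 15 for each unit, where pb is the price buyers pay.
On the curves, pb = 1202/7 - (1/7)q and ps = 114.125 + 0.125q; the wedge ps − pb = 15 gives 114.125 + 0.125q − (1202/7 - (1/7)q) = 15, so q' = 271.
Then pb = 1202/7 − (1/7)·271 = 133 and ps = 114.125 + 0.125·271 = 148.
ΔCS = ½(215 + 271)(141 − 133) = 1944; ΔPS = ½(215 + 271)(148 − 141) = 1701.
Government spending = 15 × 271 = 4065.
Net change = 1944 + 1701 − 4065 = -420. The loss equals the DWL triangle ½·15·56.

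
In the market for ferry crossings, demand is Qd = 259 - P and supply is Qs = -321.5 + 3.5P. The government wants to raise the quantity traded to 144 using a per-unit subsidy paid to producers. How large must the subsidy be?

At Q = 144, invert demand for the buyer price: Pb = (259 − 144)/1 = 115; invert supply for the seller price: Ps = (144 − (-321.5))/3.5 = 133.
The subsidy must fill the gap: s = Ps − Pb = 133 − 115 = 18.

Required subsidy s = 18 per unit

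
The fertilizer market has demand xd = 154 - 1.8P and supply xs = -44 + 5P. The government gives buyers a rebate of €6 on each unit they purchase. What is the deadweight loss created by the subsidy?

Pre-subsidy: 154 - 1.8P = -44 + 5P gives P* = 495/17, x* = 1727/17.
With the rebate, buyers effectively pay Pb = Ps − 6, where Ps is the price sellers receive.
Demand in terms of Ps becomes xd = 154 − 1.8(Ps − 6) = 164.8 - 1.8Ps. Setting this equal to supply: 164.8 - 1.8Ps = -44 + 5Ps, so Ps = 522/17.
Buyers pay Pb = 522/17 − 6 = 420/17; x' = -44 + 5·(522/17) = 1862/17.
The subsidy expands output by 1862/17 − 1727/17 = 135/17 past the efficient level; on those units the gap between marginal cost and willingness to pay runs from 0 up to 6.
DWL = ½ × 6 × 135/17 = 405/17.

Deadweight loss = 405/17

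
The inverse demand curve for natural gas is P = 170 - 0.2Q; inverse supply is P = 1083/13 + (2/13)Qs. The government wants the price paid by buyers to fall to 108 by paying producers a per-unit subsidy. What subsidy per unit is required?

At a buyer price of 108, quantity demanded is 850 − 5·108 = 310.
Sellers supply 310 only when they receive Ps = 1083/13 + (2/13)·310 = 131.
s = Ps − Pb = 131 − 108 = 23.

Required subsidy s = 23 per unit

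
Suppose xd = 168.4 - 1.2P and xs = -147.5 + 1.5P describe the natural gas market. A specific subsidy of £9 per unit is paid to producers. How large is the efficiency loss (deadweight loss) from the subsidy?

Pre-subsidy: 168.4 - 1.2P = -147.5 + 1.5P gives P* = 117, x* = 28.
With the subsidy, sellers receive Ps = Pb + 9 for each unit, where Pb is the price buyers pay.
Supply in terms of Pb becomes xs = -147.5 + 1.5(Pb + 9) = -134 + 1.5Pb. Setting this equal to demand: 168.4 - 1.2Pb = -134 + 1.5Pb, so Pb = 112.
Sellers receive Ps = 112 + 9 = 121; x' = 168.4 − 1.2·112 = 34.
The subsidy expands output by 34 − 28 = 6 past the efficient level; on those units the gap between marginal cost and willingness to pay runs from 0 up to 9.
DWL = ½ × 9 × 6 = 27.

Deadweight loss = £27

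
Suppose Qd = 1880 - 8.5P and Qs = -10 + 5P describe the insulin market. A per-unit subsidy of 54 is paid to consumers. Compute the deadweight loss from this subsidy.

Pre-subsidy: 1880 - 8.5P = -10 + 5P gives P* = 140, Q* = 690.
With the rebate, buyers effectively pay Pb = Ps − 54, where Ps is the price sellers receive.
Demand in terms of Ps becomes Qd = 1880 − 8.5(Ps − 54) = 2339 - 8.5Ps. Setting this equal to supply: 2339 - 8.5Ps = -10 + 5Ps, so Ps = 174.
Buyers pay Pb = 174 − 54 = 120; Q' = -10 + 5·174 = 860.
The subsidy expands output by 860 − 690 = 170 past the efficient level; on those units the gap between marginal cost and willingness to pay runs from 0 up to 54.
DWL = ½ × 54 × 170 = 4590.

Deadweight loss = 4590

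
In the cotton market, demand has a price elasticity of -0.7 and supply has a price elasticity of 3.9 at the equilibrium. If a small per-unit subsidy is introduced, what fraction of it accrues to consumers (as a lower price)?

Consumer share = 39/46

For a small subsidy around the equilibrium, the benefit split depends on the relative slopes, which at a point are proportional to the elasticities.
Buyer share = εs/(εs + |εd|) = 3.9/(3.9 + 0.7) = 39/46; seller share = |εd|/(εs + |εd|) = 7/46.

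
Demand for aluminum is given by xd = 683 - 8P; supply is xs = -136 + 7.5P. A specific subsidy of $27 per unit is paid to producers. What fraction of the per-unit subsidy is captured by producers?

Producer share = 16/31

Pre-subsidy: 683 - 8P = -136 + 7.5P gives P* = 1638/31, x* = 8069/31.
With the subsidy, sellers receive Ps = Pb + 27 for each unit, where Pb is the price buyers pay.
Supply in terms of Pb becomes xs = -136 + 7.5(Pb + 27) = 66.5 + 7.5Pb. Setting this equal to demand: 683 - 8Pb = 66.5 + 7.5Pb, so Pb = 1233/31.
Sellers receive Ps = 1233/31 + 27 = 2070/31; x' = 683 − 8·(1233/31) = 11309/31.
Buyers' price falls by P* − Pb = 1638/31 − 1233/31 = 405/31; sellers' price rises by Ps − P* = 2070/31 − 1638/31 = 432/31.
So producers capture (432/31)/27 = 16/31 of each unit of subsidy.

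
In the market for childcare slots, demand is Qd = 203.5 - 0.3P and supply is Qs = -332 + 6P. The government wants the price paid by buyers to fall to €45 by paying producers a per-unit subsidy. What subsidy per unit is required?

Required subsidy s = €42 per unit

At a buyer price of 45, quantity demanded is 203.5 − 0.3·45 = 190.
Sellers supply 190 only when they receive Ps with -332 + 6·Ps = 190, i.e. Ps = 87.
s = Ps − Pb = 87 − 45 = 42.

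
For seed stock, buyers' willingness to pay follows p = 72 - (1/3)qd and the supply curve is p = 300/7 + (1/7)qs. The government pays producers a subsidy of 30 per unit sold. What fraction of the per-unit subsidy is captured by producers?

Producer share = 0.3

Pre-subsidy: 72 - (1/3)q = 300/7 + (1/7)q gives q* = 61.2 and p* = 51.6.
With the subsidy, sellers receive ps = pb + 30 for each unit, where pb is the price buyers pay.
On the curves, pb = 72 - (1/3)q and ps = 300/7 + (1/7)q; the wedge ps − pb = 30 gives 300/7 + (1/7)q − (72 - (1/3)q) = 30, so q' = 124.2.
Then pb = 72 − (1/3)·124.2 = 30.6 and ps = 300/7 + (1/7)·124.2 = 60.6.
Buyers' price falls by p* − pb = 51.6 − 30.6 = 21; sellers' price rises by ps − p* = 60.6 − 51.6 = 9.
So producers capture 9/30 = 0.3 of each unit of subsidy.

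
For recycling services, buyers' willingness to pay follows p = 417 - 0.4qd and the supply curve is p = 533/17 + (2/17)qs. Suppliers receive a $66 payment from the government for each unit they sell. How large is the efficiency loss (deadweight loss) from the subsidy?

Pre-subsidy: 417 - 0.4q = 533/17 + (2/17)q gives q* = 745 and p* = 119.
With the subsidy, sellers receive ps = pb + 66 for each unit, where pb is the price buyers pay.
On the curves, pb = 417 - 0.4q and ps = 533/17 + (2/17)q; the wedge ps − pb = 66 gives 533/17 + (2/17)q − (417 - 0.4q) = 66, so q' = 872.5.
Then pb = 417 − 0.4·872.5 = 68 and ps = 533/17 + (2/17)·872.5 = 134.
The subsidy expands output by 872.5 − 745 = 127.5 past the efficient level; on those units the gap between marginal cost and willingness to pay runs from 0 up to 66.
DWL = ½ × 66 × 127.5 = 4207.5.

Deadweight loss = $4207.5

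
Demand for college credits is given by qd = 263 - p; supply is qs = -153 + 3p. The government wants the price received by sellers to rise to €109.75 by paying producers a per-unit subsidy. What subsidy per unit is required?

At a seller price of 109.75, quantity supplied is -153 + 3·109.75 = 176.25.
Buyers absorb 176.25 only when they pay pb with 263 − 1·pb = 176.25, i.e. pb = 86.75.
s = ps − pb = 109.75 − 86.75 = 23.

Required subsidy s = €23 per unit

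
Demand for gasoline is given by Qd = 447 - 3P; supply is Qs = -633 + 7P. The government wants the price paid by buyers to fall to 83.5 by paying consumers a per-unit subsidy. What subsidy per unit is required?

At a buyer price of 83.5, quantity demanded is 447 − 3·83.5 = 196.5.
Sellers supply 196.5 only when they receive Ps with -633 + 7·Ps = 196.5, i.e. Ps = 118.5.
s = Ps − Pb = 118.5 − 83.5 = 35.

Required subsidy s = 35 per unit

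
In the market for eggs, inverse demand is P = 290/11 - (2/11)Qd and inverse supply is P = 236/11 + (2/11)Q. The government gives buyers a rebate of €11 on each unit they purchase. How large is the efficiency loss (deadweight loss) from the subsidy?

Pre-subsidy: 290/11 - (2/11)Q = 236/11 + (2/11)Q gives Q* = 13.5 and P* = 263/11.
With the rebate, buyers effectively pay Pb = Ps − 11, where Ps is the price sellers receive.
On the curves, Pb = 290/11 - (2/11)Q and Ps = 236/11 + (2/11)Q; the wedge Ps − Pb = 11 gives 236/11 + (2/11)Q − (290/11 - (2/11)Q) = 11, so Q' = 43.75.
Then Pb = 290/11 − (2/11)·43.75 = 405/22 and Ps = 236/11 + (2/11)·43.75 = 647/22.
The subsidy expands output by 43.75 − 13.5 = 30.25 past the efficient level; on those units the gap between marginal cost and willingness to pay runs from 0 up to 11.
DWL = ½ × 11 × 30.25 = 166.375.

Deadweight loss = €166.375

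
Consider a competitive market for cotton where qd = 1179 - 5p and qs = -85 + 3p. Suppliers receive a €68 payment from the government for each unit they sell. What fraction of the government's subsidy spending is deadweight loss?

Pre-subsidy: 1179 - 5p = -85 + 3p gives p* = 158, q* = 389.
With the subsidy, sellers receive ps = pb + 68 for each unit, where pb is the price buyers pay.
Supply in terms of pb becomes qs = -85 + 3(pb + 68) = 119 + 3pb. Setting this equal to demand: 1179 - 5pb = 119 + 3pb, so pb = 132.5.
Sellers receive ps = 132.5 + 68 = 200.5; q' = 1179 − 5·132.5 = 516.5.
ΔCS = ½(389 + 516.5)(158 − 132.5) = 11545.125; ΔPS = ½(389 + 516.5)(200.5 − 158) = 19241.875.
Government spending = 68 × 516.5 = 35122.
DWL = ½ × 68 × (516.5 − 389) = 4335; fraction = 4335 / 35122 = 255/2066.

DWL / government spending = 255/2066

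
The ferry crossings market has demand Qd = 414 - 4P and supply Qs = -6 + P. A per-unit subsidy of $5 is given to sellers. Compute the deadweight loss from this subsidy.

Deadweight loss = $10

Pre-subsidy: 414 - 4P = -6 + P gives P* = 84, Q* = 78.
With the subsidy, sellers receive Ps = Pb + 5 for each unit, where Pb is the price buyers pay.
Supply in terms of Pb becomes Qs = -6 + 1(Pb + 5) = -1 + Pb. Setting this equal to demand: 414 - 4Pb = -1 + Pb, so Pb = 83.
Sellers receive Ps = 83 + 5 = 88; Q' = 414 − 4·83 = 82.
The subsidy expands output by 82 − 78 = 4 past the efficient level; on those units the gap between marginal cost and willingness to pay runs from 0 up to 5.
DWL = ½ × 5 × 4 = 10.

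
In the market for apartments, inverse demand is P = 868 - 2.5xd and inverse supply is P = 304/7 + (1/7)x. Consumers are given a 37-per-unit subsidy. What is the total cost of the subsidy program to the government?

Government cost = 12062

Pre-subsidy: 868 - 2.5x = 304/7 + (1/7)x gives x* = 312 and P* = 88.
With the rebate, buyers effectively pay Pb = Ps − 37, where Ps is the price sellers receive.
On the curves, Pb = 868 - 2.5x and Ps = 304/7 + (1/7)x; the wedge Ps − Pb = 37 gives 304/7 + (1/7)x − (868 - 2.5x) = 37, so x' = 326.
Then Pb = 868 − 2.5·326 = 53 and Ps = 304/7 + (1/7)·326 = 90.
Government outlay = subsidy × quantity = 37 × 326 = 12062.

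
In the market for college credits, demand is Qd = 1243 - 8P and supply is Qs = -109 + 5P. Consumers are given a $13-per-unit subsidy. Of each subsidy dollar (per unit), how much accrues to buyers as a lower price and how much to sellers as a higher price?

Pre-subsidy: 1243 - 8P = -109 + 5P gives P* = 104, Q* = 411.
With the rebate, buyers effectively pay Pb = Ps − 13, where Ps is the price sellers receive.
Demand in terms of Ps becomes Qd = 1243 − 8(Ps − 13) = 1347 - 8Ps. Setting this equal to supply: 1347 - 8Ps = -109 + 5Ps, so Ps = 112.
Buyers pay Pb = 112 − 13 = 99; Q' = -109 + 5·112 = 451.
Buyers' price falls by P* − Pb = 104 − 99 = 5; sellers' price rises by Ps − P* = 112 − 104 = 8.

Buyers gain $5 per unit; sellers gain $8 per unit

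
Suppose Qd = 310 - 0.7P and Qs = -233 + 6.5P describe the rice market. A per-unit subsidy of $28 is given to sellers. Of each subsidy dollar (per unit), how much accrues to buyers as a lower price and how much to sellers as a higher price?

Buyers gain 455/18 per unit; sellers gain 49/18 per unit

Pre-subsidy: 310 - 0.7P = -233 + 6.5P gives P* = 905/12, Q* = 6173/24.
With the subsidy, sellers receive Ps = Pb + 28 for each unit, where Pb is the price buyers pay.
Supply in terms of Pb becomes Qs = -233 + 6.5(Pb + 28) = -51 + 6.5Pb. Setting this equal to demand: 310 - 0.7Pb = -51 + 6.5Pb, so Pb = 1805/36.
Sellers receive Ps = 1805/36 + 28 = 2813/36; Q' = 310 − 0.7·(1805/36) = 19793/72.
Buyers' price falls by P* − Pb = 905/12 − 1805/36 = 455/18; sellers' price rises by Ps − P* = 2813/36 − 905/12 = 49/18.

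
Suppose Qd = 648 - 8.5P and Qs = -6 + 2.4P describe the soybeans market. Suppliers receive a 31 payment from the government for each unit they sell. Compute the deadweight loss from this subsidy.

Deadweight loss = 98022/109

Pre-subsidy: 648 - 8.5P = -6 + 2.4P gives P* = 60, Q* = 138.
With the subsidy, sellers receive Ps = Pb + 31 for each unit, where Pb is the price buyers pay.
Supply in terms of Pb becomes Qs = -6 + 2.4(Pb + 31) = 68.4 + 2.4Pb. Setting this equal to demand: 648 - 8.5Pb = 68.4 + 2.4Pb, so Pb = 5796/109.
Sellers receive Ps = 5796/109 + 31 = 9175/109; Q' = 648 − 8.5·(5796/109) = 21366/109.
The subsidy expands output by 21366/109 − 138 = 6324/109 past the efficient level; on those units the gap between marginal cost and willingness to pay runs from 0 up to 31.
DWL = ½ × 31 × 6324/109 = 98022/109.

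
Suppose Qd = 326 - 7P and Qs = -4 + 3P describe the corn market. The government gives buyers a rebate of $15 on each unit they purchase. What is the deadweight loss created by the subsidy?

Pre-subsidy: 326 - 7P = -4 + 3P gives P* = 33, Q* = 95.
With the rebate, buyers effectively pay Pb = Ps − 15, where Ps is the price sellers receive.
Demand in terms of Ps becomes Qd = 326 − 7(Ps − 15) = 431 - 7Ps. Setting this equal to supply: 431 - 7Ps = -4 + 3Ps, so Ps = 43.5.
Buyers pay Pb = 43.5 − 15 = 28.5; Q' = -4 + 3·43.5 = 126.5.
The subsidy expands output by 126.5 − 95 = 31.5 past the efficient level; on those units the gap between marginal cost and willingness to pay runs from 0 up to 15.
DWL = ½ × 15 × 31.5 = 236.25.

Deadweight loss = $236.25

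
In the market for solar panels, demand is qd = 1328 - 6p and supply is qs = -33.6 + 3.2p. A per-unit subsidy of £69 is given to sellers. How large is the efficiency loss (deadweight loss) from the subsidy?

Pre-subsidy: 1328 - 6p = -33.6 + 3.2p gives p* = 148, q* = 440.
With the subsidy, sellers receive ps = pb + 69 for each unit, where pb is the price buyers pay.
Supply in terms of pb becomes qs = -33.6 + 3.2(pb + 69) = 187.2 + 3.2pb. Setting this equal to demand: 1328 - 6pb = 187.2 + 3.2pb, so pb = 124.
Sellers receive ps = 124 + 69 = 193; q' = 1328 − 6·124 = 584.
The subsidy expands output by 584 − 440 = 144 past the efficient level; on those units the gap between marginal cost and willingness to pay runs from 0 up to 69.
DWL = ½ × 69 × 144 = 4968.

Deadweight loss = £4968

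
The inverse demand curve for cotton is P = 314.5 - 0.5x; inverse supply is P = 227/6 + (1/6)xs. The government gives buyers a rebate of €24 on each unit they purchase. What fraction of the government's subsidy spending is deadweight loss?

DWL / government spending = 18/451

Pre-subsidy: 314.5 - 0.5x = 227/6 + (1/6)x gives x* = 415 and P* = 107.
With the rebate, buyers effectively pay Pb = Ps − 24, where Ps is the price sellers receive.
On the curves, Pb = 314.5 - 0.5x and Ps = 227/6 + (1/6)x; the wedge Ps − Pb = 24 gives 227/6 + (1/6)x − (314.5 - 0.5x) = 24, so x' = 451.
Then Pb = 314.5 − 0.5·451 = 89 and Ps = 227/6 + (1/6)·451 = 113.
ΔCS = ½(415 + 451)(107 − 89) = 7794; ΔPS = ½(415 + 451)(113 − 107) = 2598.
Government spending = 24 × 451 = 10824.
DWL = ½ × 24 × (451 − 415) = 432; fraction = 432 / 10824 = 18/451.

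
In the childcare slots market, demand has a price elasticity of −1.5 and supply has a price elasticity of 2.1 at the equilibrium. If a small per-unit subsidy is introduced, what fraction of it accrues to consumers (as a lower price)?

Consumer share = 7/12

For a small subsidy around the equilibrium, the benefit split depends on the relative slopes, which at a point are proportional to the elasticities.
Buyer share = εs/(εs + |εd|) = 2.1/(2.1 + 1.5) = 7/12; seller share = |εd|/(εs + |εd|) = 5/12.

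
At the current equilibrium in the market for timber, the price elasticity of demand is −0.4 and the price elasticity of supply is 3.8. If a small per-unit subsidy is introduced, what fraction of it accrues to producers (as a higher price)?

Producer share = 2/21

For a small subsidy around the equilibrium, the benefit split depends on the relative slopes, which at a point are proportional to the elasticities.
Buyer share = εs/(εs + |εd|) = 3.8/(3.8 + 0.4) = 19/21; seller share = |εd|/(εs + |εd|) = 2/21.
So producers capture 2/21 of the subsidy.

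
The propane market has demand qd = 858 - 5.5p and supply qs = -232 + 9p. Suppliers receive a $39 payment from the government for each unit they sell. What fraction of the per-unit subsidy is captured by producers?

Producer share = 11/29

Pre-subsidy: 858 - 5.5p = -232 + 9p gives p* = 2180/29, q* = 12892/29.
With the subsidy, sellers receive ps = pb + 39 for each unit, where pb is the price buyers pay.
Supply in terms of pb becomes qs = -232 + 9(pb + 39) = 119 + 9pb. Setting this equal to demand: 858 - 5.5pb = 119 + 9pb, so pb = 1478/29.
Sellers receive ps = 1478/29 + 39 = 2609/29; q' = 858 − 5.5·(1478/29) = 16753/29.
Buyers' price falls by p* − pb = 2180/29 − 1478/29 = 702/29; sellers' price rises by ps − p* = 2609/29 − 2180/29 = 429/29.
So producers capture (429/29)/39 = 11/29 of each unit of subsidy.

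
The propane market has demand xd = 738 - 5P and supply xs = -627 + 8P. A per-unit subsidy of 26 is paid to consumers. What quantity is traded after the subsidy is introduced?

Pre-subsidy: 738 - 5P = -627 + 8P gives P* = 105, x* = 213.
With the rebate, buyers effectively pay Pb = Ps − 26, where Ps is the price sellers receive.
Demand in terms of Ps becomes xd = 738 − 5(Ps − 26) = 868 - 5Ps. Setting this equal to supply: 868 - 5Ps = -627 + 8Ps, so Ps = 115.
Buyers pay Pb = 115 − 26 = 89; x' = -627 + 8·115 = 293.

x' = 293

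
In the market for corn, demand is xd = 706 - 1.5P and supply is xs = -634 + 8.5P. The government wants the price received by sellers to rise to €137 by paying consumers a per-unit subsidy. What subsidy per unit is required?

At a seller price of 137, quantity supplied is -634 + 8.5·137 = 530.5.
Buyers absorb 530.5 only when they pay Pb with 706 − 1.5·Pb = 530.5, i.e. Pb = 117.
s = Ps − Pb = 137 − 117 = 20.

Required subsidy s = €20 per unit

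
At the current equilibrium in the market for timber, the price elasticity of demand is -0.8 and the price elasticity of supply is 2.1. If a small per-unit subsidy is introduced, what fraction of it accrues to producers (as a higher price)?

Producer share = 8/29

For a small subsidy around the equilibrium, the benefit split depends on the relative slopes, which at a point are proportional to the elasticities.
Buyer share = εs/(εs + |εd|) = 2.1/(2.1 + 0.8) = 21/29; seller share = |εd|/(εs + |εd|) = 8/29.
So producers capture 8/29 of the subsidy.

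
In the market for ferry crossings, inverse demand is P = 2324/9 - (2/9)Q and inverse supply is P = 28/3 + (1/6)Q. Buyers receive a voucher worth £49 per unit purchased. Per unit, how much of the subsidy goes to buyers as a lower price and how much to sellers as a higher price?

Pre-subsidy: 2324/9 - (2/9)Q = 28/3 + (1/6)Q gives Q* = 640 and P* = 116.
With the rebate, buyers effectively pay Pb = Ps − 49, where Ps is the price sellers receive.
On the curves, Pb = 2324/9 - (2/9)Q and Ps = 28/3 + (1/6)Q; the wedge Ps − Pb = 49 gives 28/3 + (1/6)Q − (2324/9 - (2/9)Q) = 49, so Q' = 766.
Then Pb = 2324/9 − (2/9)·766 = 88 and Ps = 28/3 + (1/6)·766 = 137.
Buyers' price falls by P* − Pb = 116 − 88 = 28; sellers' price rises by Ps − P* = 137 − 116 = 21.

Buyers gain £28 per unit; sellers gain £21 per unit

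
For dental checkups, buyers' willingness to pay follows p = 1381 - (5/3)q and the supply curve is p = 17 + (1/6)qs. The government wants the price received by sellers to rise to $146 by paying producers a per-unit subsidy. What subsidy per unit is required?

At a seller price of 146, quantity supplied is -102 + 6·146 = 774.
Buyers absorb 774 only when they pay pb = 1381 − (5/3)·774 = 91.
s = ps − pb = 146 − 91 = 55.

Required subsidy s = $55 per unit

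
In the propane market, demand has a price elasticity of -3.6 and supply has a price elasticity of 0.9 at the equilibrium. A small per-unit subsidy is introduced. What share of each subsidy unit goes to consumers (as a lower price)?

Consumer share = 0.2

For a small subsidy around the equilibrium, the benefit split depends on the relative slopes, which at a point are proportional to the elasticities.
Buyer share = εs/(εs + |εd|) = 0.9/(0.9 + 3.6) = 0.2; seller share = |εd|/(εs + |εd|) = 0.8.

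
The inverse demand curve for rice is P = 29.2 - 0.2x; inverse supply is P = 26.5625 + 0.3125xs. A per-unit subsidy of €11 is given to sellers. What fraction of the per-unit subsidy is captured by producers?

Pre-subsidy: 29.2 - 0.2x = 26.5625 + 0.3125x gives x* = 211/41 and P* = 1155/41.
With the subsidy, sellers receive Ps = Pb + 11 for each unit, where Pb is the price buyers pay.
On the curves, Pb = 29.2 - 0.2x and Ps = 26.5625 + 0.3125x; the wedge Ps − Pb = 11 gives 26.5625 + 0.3125x − (29.2 - 0.2x) = 11, so x' = 1091/41.
Then Pb = 29.2 − 0.2·(1091/41) = 979/41 and Ps = 26.5625 + 0.3125·(1091/41) = 1430/41.
Buyers' price falls by P* − Pb = 1155/41 − 979/41 = 176/41; sellers' price rises by Ps − P* = 1430/41 − 1155/41 = 275/41.
So producers capture (275/41)/11 = 25/41 of each unit of subsidy.

Producer share = 25/41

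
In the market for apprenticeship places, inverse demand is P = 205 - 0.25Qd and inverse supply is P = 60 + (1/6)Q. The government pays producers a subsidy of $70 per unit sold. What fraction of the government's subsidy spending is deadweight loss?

Pre-subsidy: 205 - 0.25Q = 60 + (1/6)Q gives Q* = 348 and P* = 118.
With the subsidy, sellers receive Ps = Pb + 70 for each unit, where Pb is the price buyers pay.
On the curves, Pb = 205 - 0.25Q and Ps = 60 + (1/6)Q; the wedge Ps − Pb = 70 gives 60 + (1/6)Q − (205 - 0.25Q) = 70, so Q' = 516.
Then Pb = 205 − 0.25·516 = 76 and Ps = 60 + (1/6)·516 = 146.
ΔCS = ½(348 + 516)(118 − 76) = 18144; ΔPS = ½(348 + 516)(146 − 118) = 12096.
Government spending = 70 × 516 = 36120.
DWL = ½ × 70 × (516 − 348) = 5880; fraction = 5880 / 36120 = 7/43.

DWL / government spending = 7/43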